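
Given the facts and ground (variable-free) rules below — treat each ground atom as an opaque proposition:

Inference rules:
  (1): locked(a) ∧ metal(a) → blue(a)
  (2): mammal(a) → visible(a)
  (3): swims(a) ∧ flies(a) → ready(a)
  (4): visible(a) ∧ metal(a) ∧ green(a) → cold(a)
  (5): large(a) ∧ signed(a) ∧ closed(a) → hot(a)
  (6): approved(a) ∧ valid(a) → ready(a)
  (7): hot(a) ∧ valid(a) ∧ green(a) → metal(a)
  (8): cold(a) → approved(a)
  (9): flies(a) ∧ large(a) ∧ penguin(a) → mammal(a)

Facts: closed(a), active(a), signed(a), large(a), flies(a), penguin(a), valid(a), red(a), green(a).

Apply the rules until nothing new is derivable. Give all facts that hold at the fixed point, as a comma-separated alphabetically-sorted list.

Round 1: (5) [large(a) ∧ signed(a) ∧ closed(a) → hot(a)]; (9) [flies(a) ∧ large(a) ∧ penguin(a) → mammal(a)]. New: hot(a), mammal(a).
Round 2: (2) [mammal(a) → visible(a)]; (7) [hot(a) ∧ valid(a) ∧ green(a) → metal(a)]. New: visible(a), metal(a).
Round 3: (4) [visible(a) ∧ metal(a) ∧ green(a) → cold(a)]. New: cold(a).
Round 4: (8) [cold(a) → approved(a)]. New: approved(a).
Round 5: (6) [approved(a) ∧ valid(a) → ready(a)]. New: ready(a).

active(a), approved(a), closed(a), cold(a), flies(a), green(a), hot(a), large(a), mammal(a), metal(a), penguin(a), ready(a), red(a), signed(a), valid(a), visible(a)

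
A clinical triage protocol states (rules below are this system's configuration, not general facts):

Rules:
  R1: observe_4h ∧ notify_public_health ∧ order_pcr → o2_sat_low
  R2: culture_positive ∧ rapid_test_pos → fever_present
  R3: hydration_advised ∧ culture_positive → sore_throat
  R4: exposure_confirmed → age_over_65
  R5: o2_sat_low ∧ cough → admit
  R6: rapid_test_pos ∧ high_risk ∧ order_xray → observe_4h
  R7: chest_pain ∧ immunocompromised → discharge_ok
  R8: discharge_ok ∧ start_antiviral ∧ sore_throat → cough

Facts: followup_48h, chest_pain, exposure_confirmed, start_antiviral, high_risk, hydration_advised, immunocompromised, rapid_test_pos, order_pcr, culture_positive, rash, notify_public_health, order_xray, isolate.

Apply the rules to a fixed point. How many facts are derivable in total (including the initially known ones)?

22

Round 1: R2 [culture_positive ∧ rapid_test_pos → fever_present]; R3 [hydration_advised ∧ culture_positive → sore_throat]; R4 [exposure_confirmed → age_over_65]; R6 [rapid_test_pos ∧ high_risk ∧ order_xray → observe_4h]; R7 [chest_pain ∧ immunocompromised → discharge_ok]. Adds fever_present, sore_throat, age_over_65, observe_4h, discharge_ok.
Round 2: R1 [observe_4h ∧ notify_public_health ∧ order_pcr → o2_sat_low]; R8 [discharge_ok ∧ start_antiviral ∧ sore_throat → cough]. Adds o2_sat_low, cough.
Round 3: R5 [o2_sat_low ∧ cough → admit]. Adds admit.
Closure: {admit, age_over_65, chest_pain, cough, culture_positive, discharge_ok, exposure_confirmed, fever_present, followup_48h, high_risk, hydration_advised, immunocompromised, isolate, notify_public_health, o2_sat_low, observe_4h, order_pcr, order_xray, rapid_test_pos, rash, sore_throat, start_antiviral} — 22 facts.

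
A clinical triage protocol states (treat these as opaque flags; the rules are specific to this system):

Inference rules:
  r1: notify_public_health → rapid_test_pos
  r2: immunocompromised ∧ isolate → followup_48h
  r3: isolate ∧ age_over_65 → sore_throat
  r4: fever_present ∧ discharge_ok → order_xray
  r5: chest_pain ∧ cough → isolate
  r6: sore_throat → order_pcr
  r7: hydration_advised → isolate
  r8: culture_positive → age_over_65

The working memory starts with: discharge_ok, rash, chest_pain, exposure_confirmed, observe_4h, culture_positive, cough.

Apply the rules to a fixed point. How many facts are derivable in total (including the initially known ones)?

11

[1] r5 [chest_pain ∧ cough → isolate]; r8 [culture_positive → age_over_65]. ⇒ new: isolate, age_over_65.
[2] r3 [isolate ∧ age_over_65 → sore_throat]. ⇒ new: sore_throat.
[3] r6 [sore_throat → order_pcr]. ⇒ new: order_pcr.
Closure: {age_over_65, chest_pain, cough, culture_positive, discharge_ok, exposure_confirmed, isolate, observe_4h, order_pcr, rash, sore_throat} — 11 facts.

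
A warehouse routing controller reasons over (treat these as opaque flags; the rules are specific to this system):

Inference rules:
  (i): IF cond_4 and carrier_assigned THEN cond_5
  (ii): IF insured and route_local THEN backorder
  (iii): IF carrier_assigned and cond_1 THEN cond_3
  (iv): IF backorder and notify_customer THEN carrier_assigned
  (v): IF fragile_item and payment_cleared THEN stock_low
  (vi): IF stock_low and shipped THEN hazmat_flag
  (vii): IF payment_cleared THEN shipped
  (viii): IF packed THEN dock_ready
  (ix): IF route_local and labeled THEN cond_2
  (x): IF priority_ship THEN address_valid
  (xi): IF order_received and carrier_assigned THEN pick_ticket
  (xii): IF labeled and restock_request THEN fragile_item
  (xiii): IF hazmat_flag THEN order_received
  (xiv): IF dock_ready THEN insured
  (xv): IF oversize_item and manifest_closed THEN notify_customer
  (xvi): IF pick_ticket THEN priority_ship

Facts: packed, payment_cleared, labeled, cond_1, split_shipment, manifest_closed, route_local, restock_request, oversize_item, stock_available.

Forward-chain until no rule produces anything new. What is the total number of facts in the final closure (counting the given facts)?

25

[1] (vii) [IF payment_cleared THEN shipped]; (viii) [IF packed THEN dock_ready]; (ix) [IF route_local and labeled THEN cond_2]; (xii) [IF labeled and restock_request THEN fragile_item]; (xv) [IF oversize_item and manifest_closed THEN notify_customer]. ⇒ new: shipped, dock_ready, cond_2, fragile_item, notify_customer.
[2] (v) [IF fragile_item and payment_cleared THEN stock_low]; (xiv) [IF dock_ready THEN insured]. ⇒ new: stock_low, insured.
[3] (ii) [IF insured and route_local THEN backorder]; (vi) [IF stock_low and shipped THEN hazmat_flag]. ⇒ new: backorder, hazmat_flag.
[4] (iv) [IF backorder and notify_customer THEN carrier_assigned]; (xiii) [IF hazmat_flag THEN order_received]. ⇒ new: carrier_assigned, order_received.
[5] (iii) [IF carrier_assigned and cond_1 THEN cond_3]; (xi) [IF order_received and carrier_assigned THEN pick_ticket]. ⇒ new: cond_3, pick_ticket.
[6] (xvi) [IF pick_ticket THEN priority_ship]. ⇒ new: priority_ship.
[7] (x) [IF priority_ship THEN address_valid]. ⇒ new: address_valid.
Closure: {address_valid, backorder, carrier_assigned, cond_1, cond_2, cond_3, dock_ready, fragile_item, hazmat_flag, insured, labeled, manifest_closed, notify_customer, order_received, oversize_item, packed, payment_cleared, pick_ticket, priority_ship, restock_request, route_local, shipped, split_shipment, stock_available, stock_low} — 25 facts.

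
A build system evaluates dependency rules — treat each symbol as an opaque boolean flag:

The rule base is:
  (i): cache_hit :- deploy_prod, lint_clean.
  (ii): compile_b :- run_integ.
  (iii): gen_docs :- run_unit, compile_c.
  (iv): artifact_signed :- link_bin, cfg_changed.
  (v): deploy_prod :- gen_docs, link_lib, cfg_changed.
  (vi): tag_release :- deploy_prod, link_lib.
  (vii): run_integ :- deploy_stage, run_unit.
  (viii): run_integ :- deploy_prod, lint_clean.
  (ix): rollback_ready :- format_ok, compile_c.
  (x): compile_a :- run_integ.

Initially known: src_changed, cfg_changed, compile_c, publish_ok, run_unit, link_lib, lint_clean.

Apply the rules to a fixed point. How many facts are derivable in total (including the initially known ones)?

14

[1] (iii) [gen_docs :- run_unit, compile_c.]. ⇒ new: gen_docs.
[2] (v) [deploy_prod :- gen_docs, link_lib, cfg_changed.]. ⇒ new: deploy_prod.
[3] (i) [cache_hit :- deploy_prod, lint_clean.]; (vi) [tag_release :- deploy_prod, link_lib.]; (viii) [run_integ :- deploy_prod, lint_clean.]. ⇒ new: cache_hit, tag_release, run_integ.
[4] (ii) [compile_b :- run_integ.]; (x) [compile_a :- run_integ.]. ⇒ new: compile_b, compile_a.
Closure: {cache_hit, cfg_changed, compile_a, compile_b, compile_c, deploy_prod, gen_docs, link_lib, lint_clean, publish_ok, run_integ, run_unit, src_changed, tag_release} — 14 facts.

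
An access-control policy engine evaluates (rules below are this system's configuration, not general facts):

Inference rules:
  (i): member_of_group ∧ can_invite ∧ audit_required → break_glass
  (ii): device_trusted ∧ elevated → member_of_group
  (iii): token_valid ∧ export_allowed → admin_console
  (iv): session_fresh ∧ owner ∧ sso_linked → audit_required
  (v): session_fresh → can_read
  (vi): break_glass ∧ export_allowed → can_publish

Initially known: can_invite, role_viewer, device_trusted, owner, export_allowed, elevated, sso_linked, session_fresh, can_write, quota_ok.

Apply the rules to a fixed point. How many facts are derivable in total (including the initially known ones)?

Round 1 fires (ii), (iv), (v), giving member_of_group, audit_required, can_read.
Round 2 fires (i), giving break_glass.
Round 3 fires (vi), giving can_publish.
Closure: {audit_required, break_glass, can_invite, can_publish, can_read, can_write, device_trusted, elevated, export_allowed, member_of_group, owner, quota_ok, role_viewer, session_fresh, sso_linked} — 15 facts.

15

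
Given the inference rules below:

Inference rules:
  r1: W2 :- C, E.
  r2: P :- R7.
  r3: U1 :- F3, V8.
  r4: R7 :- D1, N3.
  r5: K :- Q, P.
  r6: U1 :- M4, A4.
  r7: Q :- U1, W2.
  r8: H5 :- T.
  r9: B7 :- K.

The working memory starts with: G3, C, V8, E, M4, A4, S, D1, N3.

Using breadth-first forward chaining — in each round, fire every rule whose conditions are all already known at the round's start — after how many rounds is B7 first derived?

Round 1: r1 [W2 :- C, E.]; r4 [R7 :- D1, N3.]; r6 [U1 :- M4, A4.]. Adds W2, R7, U1.
Round 2: r2 [P :- R7.]; r7 [Q :- U1, W2.]. Adds P, Q.
Round 3: r5 [K :- Q, P.]. Adds K.
Round 4: r9 [B7 :- K.]. Adds B7.
B7 first appears in round 4.

4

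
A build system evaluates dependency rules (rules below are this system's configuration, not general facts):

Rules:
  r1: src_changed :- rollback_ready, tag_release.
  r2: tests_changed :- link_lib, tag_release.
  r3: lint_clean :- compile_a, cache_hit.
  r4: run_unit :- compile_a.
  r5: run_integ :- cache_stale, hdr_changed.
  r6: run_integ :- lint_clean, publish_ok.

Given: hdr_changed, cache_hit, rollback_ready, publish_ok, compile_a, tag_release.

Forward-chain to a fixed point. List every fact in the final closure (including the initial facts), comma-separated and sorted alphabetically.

[1] r1 [src_changed :- rollback_ready, tag_release.]; r3 [lint_clean :- compile_a, cache_hit.]; r4 [run_unit :- compile_a.]. ⇒ new: src_changed, lint_clean, run_unit.
[2] r6 [run_integ :- lint_clean, publish_ok.]. ⇒ new: run_integ.

cache_hit, compile_a, hdr_changed, lint_clean, publish_ok, rollback_ready, run_integ, run_unit, src_changed, tag_release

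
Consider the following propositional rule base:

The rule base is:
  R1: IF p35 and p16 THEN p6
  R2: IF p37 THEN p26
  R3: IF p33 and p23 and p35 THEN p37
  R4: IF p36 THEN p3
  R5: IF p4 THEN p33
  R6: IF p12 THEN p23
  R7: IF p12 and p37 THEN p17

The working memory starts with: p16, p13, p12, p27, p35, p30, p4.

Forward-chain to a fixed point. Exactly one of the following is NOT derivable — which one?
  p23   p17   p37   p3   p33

Round 1 fires R1, R5, R6, giving p6, p33, p23.
Round 2 fires R3, giving p37.
Round 3 fires R2, R7, giving p26, p17.
Derived: p17 (round 3), p37 (round 2), p23 (round 1), p33 (round 1). p3 never appears in any round.

p3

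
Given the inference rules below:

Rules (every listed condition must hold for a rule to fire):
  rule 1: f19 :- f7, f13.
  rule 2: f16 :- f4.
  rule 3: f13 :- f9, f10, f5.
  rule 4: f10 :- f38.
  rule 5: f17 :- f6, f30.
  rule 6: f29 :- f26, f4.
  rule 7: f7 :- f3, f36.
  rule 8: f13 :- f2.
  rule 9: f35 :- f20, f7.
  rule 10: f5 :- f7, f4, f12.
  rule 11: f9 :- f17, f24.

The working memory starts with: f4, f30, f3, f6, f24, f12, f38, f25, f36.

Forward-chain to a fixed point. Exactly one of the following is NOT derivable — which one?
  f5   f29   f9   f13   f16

Round 1 — rule 2, rule 4, rule 5, rule 7, derive f16, f10, f17, f7.
Round 2 — rule 10, rule 11, derive f5, f9.
Round 3 — rule 3, derive f13.
Round 4 — rule 1, derive f19.
Derived: f9 (round 2), f13 (round 3), f16 (round 1), f5 (round 2). f29 never appears in any round.

f29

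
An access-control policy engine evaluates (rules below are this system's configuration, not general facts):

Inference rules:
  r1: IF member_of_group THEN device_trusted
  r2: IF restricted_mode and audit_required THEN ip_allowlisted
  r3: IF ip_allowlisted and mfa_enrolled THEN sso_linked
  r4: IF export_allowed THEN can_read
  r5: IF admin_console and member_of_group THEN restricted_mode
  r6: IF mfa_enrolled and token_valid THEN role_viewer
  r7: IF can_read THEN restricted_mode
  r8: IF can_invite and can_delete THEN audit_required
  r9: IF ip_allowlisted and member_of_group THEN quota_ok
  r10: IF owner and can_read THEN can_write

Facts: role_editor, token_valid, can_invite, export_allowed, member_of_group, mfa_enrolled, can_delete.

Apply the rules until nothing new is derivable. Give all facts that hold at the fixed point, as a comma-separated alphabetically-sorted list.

Round 1 — r1, r4, r6, r8, derive device_trusted, can_read, role_viewer, audit_required.
Round 2 — r7, derive restricted_mode.
Round 3 — r2, derive ip_allowlisted.
Round 4 — r3, r9, derive sso_linked, quota_ok.

audit_required, can_delete, can_invite, can_read, device_trusted, export_allowed, ip_allowlisted, member_of_group, mfa_enrolled, quota_ok, restricted_mode, role_editor, role_viewer, sso_linked, token_valid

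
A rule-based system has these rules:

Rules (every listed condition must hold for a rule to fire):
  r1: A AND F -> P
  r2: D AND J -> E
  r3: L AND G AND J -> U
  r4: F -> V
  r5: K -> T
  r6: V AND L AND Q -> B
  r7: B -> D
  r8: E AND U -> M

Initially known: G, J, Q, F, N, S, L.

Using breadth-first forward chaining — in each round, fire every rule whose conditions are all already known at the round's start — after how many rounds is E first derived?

Round 1: r3 [L AND G AND J -> U]; r4 [F -> V]. New: U, V.
Round 2: r6 [V AND L AND Q -> B]. New: B.
Round 3: r7 [B -> D]. New: D.
Round 4: r2 [D AND J -> E]. New: E.
E first appears in round 4.

4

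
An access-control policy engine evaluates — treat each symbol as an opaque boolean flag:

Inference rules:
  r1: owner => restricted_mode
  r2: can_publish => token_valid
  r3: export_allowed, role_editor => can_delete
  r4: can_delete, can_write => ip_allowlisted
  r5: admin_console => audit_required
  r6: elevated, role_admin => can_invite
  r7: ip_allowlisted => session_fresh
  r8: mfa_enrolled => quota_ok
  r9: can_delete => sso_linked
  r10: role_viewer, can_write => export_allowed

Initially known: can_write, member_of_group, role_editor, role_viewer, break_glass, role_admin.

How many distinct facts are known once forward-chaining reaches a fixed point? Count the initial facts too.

Round 1 fires r10, giving export_allowed.
Round 2 fires r3, giving can_delete.
Round 3 fires r4, r9, giving ip_allowlisted, sso_linked.
Round 4 fires r7, giving session_fresh.
Closure: {break_glass, can_delete, can_write, export_allowed, ip_allowlisted, member_of_group, role_admin, role_editor, role_viewer, session_fresh, sso_linked} — 11 facts.

11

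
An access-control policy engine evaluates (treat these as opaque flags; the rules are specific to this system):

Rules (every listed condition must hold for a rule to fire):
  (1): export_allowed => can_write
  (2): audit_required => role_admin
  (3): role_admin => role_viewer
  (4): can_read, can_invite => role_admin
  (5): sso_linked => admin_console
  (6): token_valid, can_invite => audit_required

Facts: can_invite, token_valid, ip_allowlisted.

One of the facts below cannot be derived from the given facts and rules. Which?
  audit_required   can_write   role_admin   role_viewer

can_write

[1] (6) [token_valid, can_invite => audit_required]. ⇒ new: audit_required.
[2] (2) [audit_required => role_admin]. ⇒ new: role_admin.
[3] (3) [role_admin => role_viewer]. ⇒ new: role_viewer.
Derived: role_admin (round 2), role_viewer (round 3), audit_required (round 1). can_write never appears in any round.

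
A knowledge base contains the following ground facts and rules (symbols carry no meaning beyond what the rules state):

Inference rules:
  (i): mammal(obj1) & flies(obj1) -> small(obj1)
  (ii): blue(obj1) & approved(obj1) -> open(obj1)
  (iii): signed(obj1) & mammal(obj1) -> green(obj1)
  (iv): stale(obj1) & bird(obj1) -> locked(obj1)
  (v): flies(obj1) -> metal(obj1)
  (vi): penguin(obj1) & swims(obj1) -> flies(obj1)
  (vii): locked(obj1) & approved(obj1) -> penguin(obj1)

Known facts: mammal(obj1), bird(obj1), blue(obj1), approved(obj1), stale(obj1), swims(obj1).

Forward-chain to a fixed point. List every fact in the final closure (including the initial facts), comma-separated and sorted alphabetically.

[1] (ii) [blue(obj1) & approved(obj1) -> open(obj1)]; (iv) [stale(obj1) & bird(obj1) -> locked(obj1)]. ⇒ new: open(obj1), locked(obj1).
[2] (vii) [locked(obj1) & approved(obj1) -> penguin(obj1)]. ⇒ new: penguin(obj1).
[3] (vi) [penguin(obj1) & swims(obj1) -> flies(obj1)]. ⇒ new: flies(obj1).
[4] (i) [mammal(obj1) & flies(obj1) -> small(obj1)]; (v) [flies(obj1) -> metal(obj1)]. ⇒ new: small(obj1), metal(obj1).

approved(obj1), bird(obj1), blue(obj1), flies(obj1), locked(obj1), mammal(obj1), metal(obj1), open(obj1), penguin(obj1), small(obj1), stale(obj1), swims(obj1)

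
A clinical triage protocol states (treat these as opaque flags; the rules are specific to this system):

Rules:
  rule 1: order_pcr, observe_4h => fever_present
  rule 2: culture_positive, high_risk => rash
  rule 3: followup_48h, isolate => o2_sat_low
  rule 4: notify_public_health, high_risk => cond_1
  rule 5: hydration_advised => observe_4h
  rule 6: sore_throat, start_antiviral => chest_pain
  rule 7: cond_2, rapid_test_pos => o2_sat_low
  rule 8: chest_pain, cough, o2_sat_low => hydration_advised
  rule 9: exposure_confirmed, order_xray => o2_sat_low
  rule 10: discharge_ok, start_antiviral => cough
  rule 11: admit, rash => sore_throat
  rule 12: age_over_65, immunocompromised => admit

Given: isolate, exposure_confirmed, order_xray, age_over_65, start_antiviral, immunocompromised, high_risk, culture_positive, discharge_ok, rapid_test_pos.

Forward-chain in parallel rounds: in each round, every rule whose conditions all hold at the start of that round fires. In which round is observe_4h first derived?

5

Round 1: rule 2 [culture_positive, high_risk => rash]; rule 9 [exposure_confirmed, order_xray => o2_sat_low]; rule 10 [discharge_ok, start_antiviral => cough]; rule 12 [age_over_65, immunocompromised => admit]. Adds rash, o2_sat_low, cough, admit.
Round 2: rule 11 [admit, rash => sore_throat]. Adds sore_throat.
Round 3: rule 6 [sore_throat, start_antiviral => chest_pain]. Adds chest_pain.
Round 4: rule 8 [chest_pain, cough, o2_sat_low => hydration_advised]. Adds hydration_advised.
Round 5: rule 5 [hydration_advised => observe_4h]. Adds observe_4h.
observe_4h first appears in round 5.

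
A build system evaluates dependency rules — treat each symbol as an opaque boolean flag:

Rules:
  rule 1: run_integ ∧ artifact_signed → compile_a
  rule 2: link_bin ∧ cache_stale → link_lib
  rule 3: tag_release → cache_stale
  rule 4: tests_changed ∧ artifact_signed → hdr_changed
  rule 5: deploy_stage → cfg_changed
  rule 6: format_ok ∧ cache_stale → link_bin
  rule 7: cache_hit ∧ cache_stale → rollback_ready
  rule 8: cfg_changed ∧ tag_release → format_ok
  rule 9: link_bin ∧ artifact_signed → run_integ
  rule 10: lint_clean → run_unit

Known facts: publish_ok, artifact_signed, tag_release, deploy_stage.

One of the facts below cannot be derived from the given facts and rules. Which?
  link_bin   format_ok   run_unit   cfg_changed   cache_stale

[1] rule 3 [tag_release → cache_stale]; rule 5 [deploy_stage → cfg_changed]. ⇒ new: cache_stale, cfg_changed.
[2] rule 8 [cfg_changed ∧ tag_release → format_ok]. ⇒ new: format_ok.
[3] rule 6 [format_ok ∧ cache_stale → link_bin]. ⇒ new: link_bin.
[4] rule 2 [link_bin ∧ cache_stale → link_lib]; rule 9 [link_bin ∧ artifact_signed → run_integ]. ⇒ new: link_lib, run_integ.
[5] rule 1 [run_integ ∧ artifact_signed → compile_a]. ⇒ new: compile_a.
Derived: link_bin (round 3), format_ok (round 2), cfg_changed (round 1), cache_stale (round 1). run_unit never appears in any round.

run_unit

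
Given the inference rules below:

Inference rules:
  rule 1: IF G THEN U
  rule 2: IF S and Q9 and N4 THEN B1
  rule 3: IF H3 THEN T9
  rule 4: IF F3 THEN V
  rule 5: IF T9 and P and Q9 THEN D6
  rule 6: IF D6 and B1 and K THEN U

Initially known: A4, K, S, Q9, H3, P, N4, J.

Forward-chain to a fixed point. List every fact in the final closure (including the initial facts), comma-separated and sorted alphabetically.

A4, B1, D6, H3, J, K, N4, P, Q9, S, T9, U

Round 1 fires rule 2, rule 3, giving B1, T9.
Round 2 fires rule 5, giving D6.
Round 3 fires rule 6, giving U.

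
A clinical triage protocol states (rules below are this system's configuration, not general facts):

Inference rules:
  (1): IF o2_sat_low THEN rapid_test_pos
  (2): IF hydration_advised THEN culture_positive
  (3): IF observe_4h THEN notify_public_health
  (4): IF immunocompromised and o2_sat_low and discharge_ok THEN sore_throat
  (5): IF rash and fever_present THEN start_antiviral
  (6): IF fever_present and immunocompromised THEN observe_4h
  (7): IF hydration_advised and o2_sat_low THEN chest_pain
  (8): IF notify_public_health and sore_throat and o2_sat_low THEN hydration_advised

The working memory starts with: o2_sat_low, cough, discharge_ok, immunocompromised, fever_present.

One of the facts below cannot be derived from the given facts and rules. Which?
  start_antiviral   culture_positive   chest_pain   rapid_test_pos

start_antiviral

Round 1 — (1), (4), (6), derive rapid_test_pos, sore_throat, observe_4h.
Round 2 — (3), derive notify_public_health.
Round 3 — (8), derive hydration_advised.
Round 4 — (2), (7), derive culture_positive, chest_pain.
Derived: chest_pain (round 4), rapid_test_pos (round 1), culture_positive (round 4). start_antiviral never appears in any round.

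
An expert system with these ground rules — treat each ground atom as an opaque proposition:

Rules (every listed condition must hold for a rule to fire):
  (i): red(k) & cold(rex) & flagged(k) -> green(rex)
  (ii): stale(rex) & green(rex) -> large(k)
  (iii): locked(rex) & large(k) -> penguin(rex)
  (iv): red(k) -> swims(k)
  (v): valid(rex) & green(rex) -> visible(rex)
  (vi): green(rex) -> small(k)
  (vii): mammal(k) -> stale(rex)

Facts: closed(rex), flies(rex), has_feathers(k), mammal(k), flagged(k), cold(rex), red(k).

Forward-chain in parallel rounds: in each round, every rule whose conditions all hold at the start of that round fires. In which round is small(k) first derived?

2

[1] (i) [red(k) & cold(rex) & flagged(k) -> green(rex)]; (iv) [red(k) -> swims(k)]; (vii) [mammal(k) -> stale(rex)]. ⇒ new: green(rex), swims(k), stale(rex).
[2] (ii) [stale(rex) & green(rex) -> large(k)]; (vi) [green(rex) -> small(k)]. ⇒ new: large(k), small(k).
small(k) first appears in round 2.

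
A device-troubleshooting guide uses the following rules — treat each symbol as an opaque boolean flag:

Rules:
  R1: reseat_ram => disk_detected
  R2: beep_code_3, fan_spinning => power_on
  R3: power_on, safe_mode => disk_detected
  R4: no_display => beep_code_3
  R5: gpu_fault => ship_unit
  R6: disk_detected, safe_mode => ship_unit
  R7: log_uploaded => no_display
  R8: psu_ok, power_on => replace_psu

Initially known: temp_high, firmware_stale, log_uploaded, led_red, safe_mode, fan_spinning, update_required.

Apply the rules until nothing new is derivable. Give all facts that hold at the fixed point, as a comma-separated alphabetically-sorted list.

Round 1 fires R7, giving no_display.
Round 2 fires R4, giving beep_code_3.
Round 3 fires R2, giving power_on.
Round 4 fires R3, giving disk_detected.
Round 5 fires R6, giving ship_unit.

beep_code_3, disk_detected, fan_spinning, firmware_stale, led_red, log_uploaded, no_display, power_on, safe_mode, ship_unit, temp_high, update_required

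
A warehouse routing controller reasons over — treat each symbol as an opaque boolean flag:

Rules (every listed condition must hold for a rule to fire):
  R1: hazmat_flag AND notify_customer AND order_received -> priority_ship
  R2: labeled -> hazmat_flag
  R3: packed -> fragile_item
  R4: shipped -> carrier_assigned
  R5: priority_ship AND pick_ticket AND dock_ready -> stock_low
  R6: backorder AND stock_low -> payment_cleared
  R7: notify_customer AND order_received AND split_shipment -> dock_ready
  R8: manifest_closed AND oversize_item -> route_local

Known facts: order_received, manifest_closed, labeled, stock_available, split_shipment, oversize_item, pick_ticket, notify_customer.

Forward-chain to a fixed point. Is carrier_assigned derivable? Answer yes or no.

Round 1: R2 [labeled -> hazmat_flag]; R7 [notify_customer AND order_received AND split_shipment -> dock_ready]; R8 [manifest_closed AND oversize_item -> route_local]. Adds hazmat_flag, dock_ready, route_local.
Round 2: R1 [hazmat_flag AND notify_customer AND order_received -> priority_ship]. Adds priority_ship.
Round 3: R5 [priority_ship AND pick_ticket AND dock_ready -> stock_low]. Adds stock_low.
Fixed point reached. carrier_assigned is concluded only by R4; R4 needs shipped (never derived).

no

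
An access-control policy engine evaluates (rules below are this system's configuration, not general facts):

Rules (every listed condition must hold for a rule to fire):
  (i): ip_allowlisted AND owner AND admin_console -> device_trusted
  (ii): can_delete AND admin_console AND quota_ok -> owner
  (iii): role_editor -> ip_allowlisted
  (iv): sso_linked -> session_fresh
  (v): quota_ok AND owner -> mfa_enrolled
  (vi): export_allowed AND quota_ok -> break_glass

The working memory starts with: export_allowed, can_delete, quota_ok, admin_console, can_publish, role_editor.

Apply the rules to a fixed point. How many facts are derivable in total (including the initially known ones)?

11

Round 1: (ii) [can_delete AND admin_console AND quota_ok -> owner]; (iii) [role_editor -> ip_allowlisted]; (vi) [export_allowed AND quota_ok -> break_glass]. New: owner, ip_allowlisted, break_glass.
Round 2: (i) [ip_allowlisted AND owner AND admin_console -> device_trusted]; (v) [quota_ok AND owner -> mfa_enrolled]. New: device_trusted, mfa_enrolled.
Closure: {admin_console, break_glass, can_delete, can_publish, device_trusted, export_allowed, ip_allowlisted, mfa_enrolled, owner, quota_ok, role_editor} — 11 facts.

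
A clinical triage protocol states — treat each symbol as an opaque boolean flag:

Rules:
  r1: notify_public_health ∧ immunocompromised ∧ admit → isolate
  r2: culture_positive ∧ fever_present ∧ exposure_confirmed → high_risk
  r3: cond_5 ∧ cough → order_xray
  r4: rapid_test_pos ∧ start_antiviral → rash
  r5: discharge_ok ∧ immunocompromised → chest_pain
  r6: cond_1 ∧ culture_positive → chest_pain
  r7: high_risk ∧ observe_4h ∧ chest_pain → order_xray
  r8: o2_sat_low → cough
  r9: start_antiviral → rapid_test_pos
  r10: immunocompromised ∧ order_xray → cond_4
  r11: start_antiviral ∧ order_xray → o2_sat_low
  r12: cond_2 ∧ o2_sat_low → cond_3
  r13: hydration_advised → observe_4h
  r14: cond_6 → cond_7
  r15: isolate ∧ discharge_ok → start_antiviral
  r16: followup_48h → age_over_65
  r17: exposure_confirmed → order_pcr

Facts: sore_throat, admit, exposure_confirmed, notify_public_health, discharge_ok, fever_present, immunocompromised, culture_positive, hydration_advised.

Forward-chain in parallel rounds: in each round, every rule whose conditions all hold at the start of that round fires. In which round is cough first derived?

4

Round 1 fires r1, r2, r5, r13, r17, giving isolate, high_risk, chest_pain, observe_4h, order_pcr.
Round 2 fires r7, r15, giving order_xray, start_antiviral.
Round 3 fires r9, r10, r11, giving rapid_test_pos, cond_4, o2_sat_low.
Round 4 fires r4, r8, giving rash, cough.
cough first appears in round 4.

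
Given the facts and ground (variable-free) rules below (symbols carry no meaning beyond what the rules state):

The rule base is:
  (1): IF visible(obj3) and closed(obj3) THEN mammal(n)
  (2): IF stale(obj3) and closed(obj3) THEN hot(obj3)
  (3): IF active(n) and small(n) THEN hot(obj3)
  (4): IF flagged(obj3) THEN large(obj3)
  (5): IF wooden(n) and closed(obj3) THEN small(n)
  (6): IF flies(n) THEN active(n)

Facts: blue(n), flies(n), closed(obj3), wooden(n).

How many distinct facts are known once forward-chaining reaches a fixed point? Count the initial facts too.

Round 1: (5) [IF wooden(n) and closed(obj3) THEN small(n)]; (6) [IF flies(n) THEN active(n)]. New: small(n), active(n).
Round 2: (3) [IF active(n) and small(n) THEN hot(obj3)]. New: hot(obj3).
Closure: {active(n), blue(n), closed(obj3), flies(n), hot(obj3), small(n), wooden(n)} — 7 facts.

7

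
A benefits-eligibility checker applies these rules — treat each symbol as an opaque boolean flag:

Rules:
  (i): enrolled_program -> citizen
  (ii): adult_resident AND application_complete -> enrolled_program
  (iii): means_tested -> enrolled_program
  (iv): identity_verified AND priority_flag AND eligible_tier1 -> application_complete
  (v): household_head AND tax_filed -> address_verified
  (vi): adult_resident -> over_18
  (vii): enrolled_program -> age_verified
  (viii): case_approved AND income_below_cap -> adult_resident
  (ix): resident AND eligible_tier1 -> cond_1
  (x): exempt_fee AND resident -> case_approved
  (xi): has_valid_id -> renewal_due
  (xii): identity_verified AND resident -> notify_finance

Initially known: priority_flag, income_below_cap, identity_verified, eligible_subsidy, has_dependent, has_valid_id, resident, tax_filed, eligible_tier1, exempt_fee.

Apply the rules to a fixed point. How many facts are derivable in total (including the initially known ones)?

[1] (iv) [identity_verified AND priority_flag AND eligible_tier1 -> application_complete]; (ix) [resident AND eligible_tier1 -> cond_1]; (x) [exempt_fee AND resident -> case_approved]; (xi) [has_valid_id -> renewal_due]; (xii) [identity_verified AND resident -> notify_finance]. ⇒ new: application_complete, cond_1, case_approved, renewal_due, notify_finance.
[2] (viii) [case_approved AND income_below_cap -> adult_resident]. ⇒ new: adult_resident.
[3] (ii) [adult_resident AND application_complete -> enrolled_program]; (vi) [adult_resident -> over_18]. ⇒ new: enrolled_program, over_18.
[4] (i) [enrolled_program -> citizen]; (vii) [enrolled_program -> age_verified]. ⇒ new: citizen, age_verified.
Closure: {adult_resident, age_verified, application_complete, case_approved, citizen, cond_1, eligible_subsidy, eligible_tier1, enrolled_program, exempt_fee, has_dependent, has_valid_id, identity_verified, income_below_cap, notify_finance, over_18, priority_flag, renewal_due, resident, tax_filed} — 20 facts.

20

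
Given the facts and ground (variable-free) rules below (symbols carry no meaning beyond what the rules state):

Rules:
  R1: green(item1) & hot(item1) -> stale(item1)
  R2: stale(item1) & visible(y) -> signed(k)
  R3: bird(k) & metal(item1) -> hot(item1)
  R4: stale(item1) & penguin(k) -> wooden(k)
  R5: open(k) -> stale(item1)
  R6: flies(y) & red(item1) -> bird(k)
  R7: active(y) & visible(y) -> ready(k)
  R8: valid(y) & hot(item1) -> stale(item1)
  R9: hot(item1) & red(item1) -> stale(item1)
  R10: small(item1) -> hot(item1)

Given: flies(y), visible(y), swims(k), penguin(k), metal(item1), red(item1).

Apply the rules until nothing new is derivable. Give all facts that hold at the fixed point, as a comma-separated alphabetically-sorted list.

bird(k), flies(y), hot(item1), metal(item1), penguin(k), red(item1), signed(k), stale(item1), swims(k), visible(y), wooden(k)

Round 1 — R6, derive bird(k).
Round 2 — R3, derive hot(item1).
Round 3 — R9, derive stale(item1).
Round 4 — R2, R4, derive signed(k), wooden(k).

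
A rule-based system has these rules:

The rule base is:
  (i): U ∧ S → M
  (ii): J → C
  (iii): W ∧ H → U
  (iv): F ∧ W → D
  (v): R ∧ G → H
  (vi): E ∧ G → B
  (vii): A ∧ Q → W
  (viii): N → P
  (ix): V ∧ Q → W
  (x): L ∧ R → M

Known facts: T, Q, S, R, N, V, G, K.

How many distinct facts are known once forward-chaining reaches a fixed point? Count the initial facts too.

[1] (v) [R ∧ G → H]; (viii) [N → P]; (ix) [V ∧ Q → W]. ⇒ new: H, P, W.
[2] (iii) [W ∧ H → U]. ⇒ new: U.
[3] (i) [U ∧ S → M]. ⇒ new: M.
Closure: {G, H, K, M, N, P, Q, R, S, T, U, V, W} — 13 facts.

13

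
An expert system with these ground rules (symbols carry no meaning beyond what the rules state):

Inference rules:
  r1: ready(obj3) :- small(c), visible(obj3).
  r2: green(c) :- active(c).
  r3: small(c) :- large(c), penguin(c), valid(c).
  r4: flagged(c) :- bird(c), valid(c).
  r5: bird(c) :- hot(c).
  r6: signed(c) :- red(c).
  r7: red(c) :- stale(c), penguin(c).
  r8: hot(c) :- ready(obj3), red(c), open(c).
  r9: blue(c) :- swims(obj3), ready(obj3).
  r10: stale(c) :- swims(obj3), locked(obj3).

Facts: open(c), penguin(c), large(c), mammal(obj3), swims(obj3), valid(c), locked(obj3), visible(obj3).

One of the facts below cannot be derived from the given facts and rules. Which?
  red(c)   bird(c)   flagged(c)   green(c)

Round 1 fires r3, r10, giving small(c), stale(c).
Round 2 fires r1, r7, giving ready(obj3), red(c).
Round 3 fires r6, r8, r9, giving signed(c), hot(c), blue(c).
Round 4 fires r5, giving bird(c).
Round 5 fires r4, giving flagged(c).
Derived: red(c) (round 2), bird(c) (round 4), flagged(c) (round 5). green(c) never appears in any round.

green(c)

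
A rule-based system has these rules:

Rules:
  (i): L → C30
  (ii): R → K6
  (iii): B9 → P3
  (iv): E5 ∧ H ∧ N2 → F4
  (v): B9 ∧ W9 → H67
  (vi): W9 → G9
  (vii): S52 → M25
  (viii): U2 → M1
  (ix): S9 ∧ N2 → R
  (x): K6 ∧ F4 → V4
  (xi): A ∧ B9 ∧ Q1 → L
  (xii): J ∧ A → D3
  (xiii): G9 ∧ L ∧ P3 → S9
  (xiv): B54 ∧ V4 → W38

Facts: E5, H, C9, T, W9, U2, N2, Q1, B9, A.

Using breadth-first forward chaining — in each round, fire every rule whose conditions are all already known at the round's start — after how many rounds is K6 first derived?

Round 1: (iii) [B9 → P3]; (iv) [E5 ∧ H ∧ N2 → F4]; (v) [B9 ∧ W9 → H67]; (vi) [W9 → G9]; (viii) [U2 → M1]; (xi) [A ∧ B9 ∧ Q1 → L]. Adds P3, F4, H67, G9, M1, L.
Round 2: (i) [L → C30]; (xiii) [G9 ∧ L ∧ P3 → S9]. Adds C30, S9.
Round 3: (ix) [S9 ∧ N2 → R]. Adds R.
Round 4: (ii) [R → K6]. Adds K6.
K6 first appears in round 4.

4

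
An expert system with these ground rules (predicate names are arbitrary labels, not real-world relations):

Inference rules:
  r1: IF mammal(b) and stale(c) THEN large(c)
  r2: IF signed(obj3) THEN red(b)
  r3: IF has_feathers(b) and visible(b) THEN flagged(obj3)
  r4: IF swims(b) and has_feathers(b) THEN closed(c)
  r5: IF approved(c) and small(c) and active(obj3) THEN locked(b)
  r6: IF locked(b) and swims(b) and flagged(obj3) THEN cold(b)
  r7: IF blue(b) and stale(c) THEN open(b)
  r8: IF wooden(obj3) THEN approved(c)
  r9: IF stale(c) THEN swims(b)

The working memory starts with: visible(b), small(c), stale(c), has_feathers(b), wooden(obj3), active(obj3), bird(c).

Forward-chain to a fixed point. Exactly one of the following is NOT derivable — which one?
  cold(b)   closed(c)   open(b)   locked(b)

open(b)

Round 1: r3 [IF has_feathers(b) and visible(b) THEN flagged(obj3)]; r8 [IF wooden(obj3) THEN approved(c)]; r9 [IF stale(c) THEN swims(b)]. Adds flagged(obj3), approved(c), swims(b).
Round 2: r4 [IF swims(b) and has_feathers(b) THEN closed(c)]; r5 [IF approved(c) and small(c) and active(obj3) THEN locked(b)]. Adds closed(c), locked(b).
Round 3: r6 [IF locked(b) and swims(b) and flagged(obj3) THEN cold(b)]. Adds cold(b).
Derived: locked(b) (round 2), closed(c) (round 2), cold(b) (round 3). open(b) never appears in any round.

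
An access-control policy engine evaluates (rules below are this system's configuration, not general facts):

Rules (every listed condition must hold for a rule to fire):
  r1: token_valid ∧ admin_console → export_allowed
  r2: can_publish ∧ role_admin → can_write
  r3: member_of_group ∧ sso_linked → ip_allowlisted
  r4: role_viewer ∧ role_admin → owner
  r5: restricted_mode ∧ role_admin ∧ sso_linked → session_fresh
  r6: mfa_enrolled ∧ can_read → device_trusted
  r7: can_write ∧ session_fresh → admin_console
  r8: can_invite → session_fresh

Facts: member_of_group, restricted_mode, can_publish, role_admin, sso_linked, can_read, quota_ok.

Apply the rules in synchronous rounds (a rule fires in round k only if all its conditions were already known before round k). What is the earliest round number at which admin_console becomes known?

2

Round 1 fires r2, r3, r5, giving can_write, ip_allowlisted, session_fresh.
Round 2 fires r7, giving admin_console.
admin_console first appears in round 2.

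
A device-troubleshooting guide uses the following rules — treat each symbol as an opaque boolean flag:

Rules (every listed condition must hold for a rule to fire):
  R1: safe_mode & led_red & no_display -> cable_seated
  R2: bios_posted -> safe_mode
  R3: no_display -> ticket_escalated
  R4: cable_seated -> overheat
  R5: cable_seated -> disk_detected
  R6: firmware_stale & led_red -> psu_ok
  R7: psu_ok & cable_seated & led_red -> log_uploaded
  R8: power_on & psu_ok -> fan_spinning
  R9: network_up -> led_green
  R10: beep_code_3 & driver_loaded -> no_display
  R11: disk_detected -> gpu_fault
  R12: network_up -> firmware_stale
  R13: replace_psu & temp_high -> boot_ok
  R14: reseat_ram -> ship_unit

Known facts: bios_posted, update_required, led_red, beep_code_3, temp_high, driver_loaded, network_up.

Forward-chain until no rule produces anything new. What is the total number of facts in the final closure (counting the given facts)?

Round 1: R2 [bios_posted -> safe_mode]; R9 [network_up -> led_green]; R10 [beep_code_3 & driver_loaded -> no_display]; R12 [network_up -> firmware_stale]. New: safe_mode, led_green, no_display, firmware_stale.
Round 2: R1 [safe_mode & led_red & no_display -> cable_seated]; R3 [no_display -> ticket_escalated]; R6 [firmware_stale & led_red -> psu_ok]. New: cable_seated, ticket_escalated, psu_ok.
Round 3: R4 [cable_seated -> overheat]; R5 [cable_seated -> disk_detected]; R7 [psu_ok & cable_seated & led_red -> log_uploaded]. New: overheat, disk_detected, log_uploaded.
Round 4: R11 [disk_detected -> gpu_fault]. New: gpu_fault.
Closure: {beep_code_3, bios_posted, cable_seated, disk_detected, driver_loaded, firmware_stale, gpu_fault, led_green, led_red, log_uploaded, network_up, no_display, overheat, psu_ok, safe_mode, temp_high, ticket_escalated, update_required} — 18 facts.

18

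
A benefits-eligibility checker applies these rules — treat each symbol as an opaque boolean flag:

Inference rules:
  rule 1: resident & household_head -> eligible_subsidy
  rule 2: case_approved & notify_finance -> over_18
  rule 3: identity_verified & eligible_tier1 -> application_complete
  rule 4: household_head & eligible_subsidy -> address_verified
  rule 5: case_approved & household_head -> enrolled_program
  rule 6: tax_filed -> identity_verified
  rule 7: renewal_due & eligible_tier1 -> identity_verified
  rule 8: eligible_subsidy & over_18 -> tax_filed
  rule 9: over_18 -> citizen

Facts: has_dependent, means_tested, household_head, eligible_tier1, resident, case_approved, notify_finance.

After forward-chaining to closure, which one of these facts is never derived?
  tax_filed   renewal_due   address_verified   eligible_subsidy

renewal_due

Round 1: rule 1 [resident & household_head -> eligible_subsidy]; rule 2 [case_approved & notify_finance -> over_18]; rule 5 [case_approved & household_head -> enrolled_program]. Adds eligible_subsidy, over_18, enrolled_program.
Round 2: rule 4 [household_head & eligible_subsidy -> address_verified]; rule 8 [eligible_subsidy & over_18 -> tax_filed]; rule 9 [over_18 -> citizen]. Adds address_verified, tax_filed, citizen.
Round 3: rule 6 [tax_filed -> identity_verified]. Adds identity_verified.
Round 4: rule 3 [identity_verified & eligible_tier1 -> application_complete]. Adds application_complete.
Derived: tax_filed (round 2), eligible_subsidy (round 1), address_verified (round 2). renewal_due never appears in any round.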